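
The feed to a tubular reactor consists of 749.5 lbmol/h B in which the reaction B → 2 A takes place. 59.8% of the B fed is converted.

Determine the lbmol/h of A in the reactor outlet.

B reacted = 0.598 × 749.5 = 448.2 lbmol/h; ν_B = −1, so ξ = 448.2/1 = 448.2 lbmol/h.
Outlet amounts (n = n₀ + ν ξ):
  B: 749.5 − 1(448.2) = 301.3
  A: 0 + 2(448.2) = 896.4

896 lbmol/h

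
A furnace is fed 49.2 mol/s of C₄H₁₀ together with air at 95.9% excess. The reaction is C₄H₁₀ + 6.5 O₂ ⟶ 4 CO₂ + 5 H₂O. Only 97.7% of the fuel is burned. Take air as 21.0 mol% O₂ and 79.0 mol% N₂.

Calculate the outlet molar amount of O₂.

Stoichiometric O₂ = 6.5 × 49.2 = 319.8 mol/s; O₂ fed = 319.8 × 1.959 = 626.5 mol/s.
N₂ fed = 626.5 × 79/21 = 2357 mol/s.
Fuel reacted = 0.977 × 49.2 → ξ = 48.07 mol/s.
Outlet (n = n₀ + ν ξ):
  C₄H₁₀: 49.2 − 1(48.07) = 1.132
  O₂: 626.5 − 6.5(48.07) = 314
  N₂: 2357 (inert)
  CO₂: 0 + 4(48.07) = 192.3
  H₂O: 0 + 5(48.07) = 240.3

314 mol/s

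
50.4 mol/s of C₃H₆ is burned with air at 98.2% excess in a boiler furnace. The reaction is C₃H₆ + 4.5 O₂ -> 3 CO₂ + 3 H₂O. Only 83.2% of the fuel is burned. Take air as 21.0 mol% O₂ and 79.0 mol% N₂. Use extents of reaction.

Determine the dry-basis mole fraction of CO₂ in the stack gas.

0.0603

Stoichiometric O₂ = 4.5 × 50.4 = 226.8 mol/s; O₂ fed = 226.8 × 1.982 = 449.5 mol/s.
N₂ fed = 449.5 × 79/21 = 1691 mol/s.
Fuel reacted = 0.832 × 50.4 → ξ = 41.93 mol/s.
Outlet (n = n₀ + ν ξ):
  C₃H₆: 50.4 − 1(41.93) = 8.467
  O₂: 449.5 − 4.5(41.93) = 260.8
  N₂: 1691 (inert)
  CO₂: 0 + 3(41.93) = 125.8
  H₂O: 0 + 3(41.93) = 125.8
Dry total = 2086 mol/s; y_CO₂ (dry) = 125.8 / 2086 = 0.0603.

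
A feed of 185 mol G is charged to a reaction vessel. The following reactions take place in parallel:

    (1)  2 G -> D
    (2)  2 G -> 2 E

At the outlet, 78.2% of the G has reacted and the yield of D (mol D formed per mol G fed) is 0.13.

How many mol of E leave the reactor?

96.6 mol

Yield of D: 1ξ₁ / 185 = 0.13 → ξ₁ = 24.05 mol.
Conversion of G: 2ξ₁ + 2ξ₂ = 0.782 × 185 = 144.7 → ξ₂ = 48.29 mol.
Outlet amounts (n = n₀ + Σ ν·ξ):
  G: 185 − 2(24.05) − 2(48.29) = 40.33
  D: 0 + 1(24.05) = 24.05
  E: 0 + 2(48.29) = 96.57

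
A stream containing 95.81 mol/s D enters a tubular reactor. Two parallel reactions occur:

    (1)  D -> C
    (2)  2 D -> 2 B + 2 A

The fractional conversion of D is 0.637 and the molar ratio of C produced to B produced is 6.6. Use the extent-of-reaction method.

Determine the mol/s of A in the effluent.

Conversion of D: D consumed = 0.637 × 95.81 = 61.03 mol/s = 1ξ₁ + 2ξ₂.
Selectivity: 1ξ₁ / (2ξ₂) = 6.6 → ξ₁ = 13.2 ξ₂.
Substitute: (1·13.2 + 2) ξ₂ = 61.03 → ξ₂ = 4.015 mol/s, ξ₁ = 53 mol/s.
Outlet amounts (n = n₀ + Σ ν·ξ):
  D: 95.81 − 1(53) − 2(4.015) = 34.78
  C: 0 + 1(53) = 53
  B: 0 + 2(4.015) = 8.03
  A: 0 + 2(4.015) = 8.03

8.03 mol/s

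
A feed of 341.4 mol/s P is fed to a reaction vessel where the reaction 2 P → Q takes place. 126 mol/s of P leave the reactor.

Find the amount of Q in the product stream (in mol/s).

108 mol/s

For P: n = n₀ − 2ξ → 126 = 341.4 − 2ξ, giving ξ = 107.7 mol/s.
Outlet amounts (n = n₀ + ν ξ):
  P: 341.4 − 2(107.7) = 126
  Q: 0 + 1(107.7) = 107.7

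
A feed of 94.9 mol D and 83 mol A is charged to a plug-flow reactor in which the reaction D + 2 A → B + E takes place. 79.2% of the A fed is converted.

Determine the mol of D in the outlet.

62 mol

A reacted = 0.792 × 83 = 65.74 mol; ν_A = −2, so ξ = 65.74/2 = 32.87 mol.
Outlet amounts (n = n₀ + ν ξ):
  D: 94.9 − 1(32.87) = 62.03
  A: 83 − 2(32.87) = 17.26
  B: 0 + 1(32.87) = 32.87
  E: 0 + 1(32.87) = 32.87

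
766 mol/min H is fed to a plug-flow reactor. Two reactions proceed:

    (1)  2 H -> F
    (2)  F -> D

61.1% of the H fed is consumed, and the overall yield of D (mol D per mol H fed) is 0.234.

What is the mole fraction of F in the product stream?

0.103

Conversion of H: H consumed = 2ξ₁ = 0.611 × 766 → ξ₁ = 234 mol/min.
Yield of D: 1ξ₂ / 766 = 0.234 → ξ₂ = 179.2 mol/min.
Outlet amounts (n = n₀ + Σ ν·ξ):
  H: 766 − 2(234) = 298
  F: 0 + 1(234) − 1(179.2) = 54.77
  D: 0 + 1(179.2) = 179.2
Total out = 532 mol/min; y_F = 54.77 / 532 = 0.103.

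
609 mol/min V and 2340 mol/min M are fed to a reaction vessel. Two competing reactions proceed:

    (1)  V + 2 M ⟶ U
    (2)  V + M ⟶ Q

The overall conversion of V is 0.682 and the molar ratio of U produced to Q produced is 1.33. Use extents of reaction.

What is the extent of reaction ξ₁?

ξ₁ = 237 mol/min

Conversion of V: V consumed = 0.682 × 609 = 415.3 mol/min = 1ξ₁ + 1ξ₂.
Selectivity: 1ξ₁ / (1ξ₂) = 1.33 → ξ₁ = 1.33 ξ₂.
Substitute: (1·1.33 + 1) ξ₂ = 415.3 → ξ₂ = 178.3 mol/min, ξ₁ = 237.1 mol/min.
Outlet amounts (n = n₀ + Σ ν·ξ):
  V: 609 − 1(237.1) − 1(178.3) = 193.7
  M: 2340 − 2(237.1) − 1(178.3) = 1688
  U: 0 + 1(237.1) = 237.1
  Q: 0 + 1(178.3) = 178.3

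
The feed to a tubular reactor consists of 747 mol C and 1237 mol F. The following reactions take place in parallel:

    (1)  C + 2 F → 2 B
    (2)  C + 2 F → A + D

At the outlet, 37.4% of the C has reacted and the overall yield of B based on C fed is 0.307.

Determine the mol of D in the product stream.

165 mol

Yield of B: 2ξ₁ / 747 = 0.307 → ξ₁ = 114.7 mol.
Conversion of C: 1ξ₁ + 1ξ₂ = 0.374 × 747 = 279.4 → ξ₂ = 164.7 mol.
Outlet amounts (n = n₀ + Σ ν·ξ):
  C: 747 − 1(114.7) − 1(164.7) = 467.6
  F: 1237 − 2(114.7) − 2(164.7) = 678.2
  B: 0 + 2(114.7) = 229.3
  A: 0 + 1(164.7) = 164.7
  D: 0 + 1(164.7) = 164.7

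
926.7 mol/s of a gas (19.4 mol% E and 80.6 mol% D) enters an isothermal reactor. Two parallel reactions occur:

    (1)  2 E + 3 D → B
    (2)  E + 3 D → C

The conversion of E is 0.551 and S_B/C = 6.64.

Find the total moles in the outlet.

Conversion of E: E consumed = 0.551 × 179.8 = 99.06 mol/s = 2ξ₁ + 1ξ₂.
Selectivity: 1ξ₁ / (1ξ₂) = 6.64 → ξ₁ = 6.64 ξ₂.
Substitute: (2·6.64 + 1) ξ₂ = 99.06 → ξ₂ = 6.937 mol/s, ξ₁ = 46.06 mol/s.
Outlet amounts (n = n₀ + Σ ν·ξ):
  E: 179.8 − 2(46.06) − 1(6.937) = 80.72
  D: 746.9 − 3(46.06) − 3(6.937) = 587.9
  B: 0 + 1(46.06) = 46.06
  C: 0 + 1(6.937) = 6.937
Total out = 80.72 + 587.9 + 46.06 + 6.937 = 721.6 mol/s.

722 mol/s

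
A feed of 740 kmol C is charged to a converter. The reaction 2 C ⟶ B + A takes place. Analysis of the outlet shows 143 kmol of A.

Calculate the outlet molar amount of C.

454 kmol

For A: n = n₀ + 1ξ → 143 = 0 + 1ξ, giving ξ = 143 kmol.
Outlet amounts (n = n₀ + ν ξ):
  C: 740 − 2(143) = 454
  B: 0 + 1(143) = 143
  A: 0 + 1(143) = 143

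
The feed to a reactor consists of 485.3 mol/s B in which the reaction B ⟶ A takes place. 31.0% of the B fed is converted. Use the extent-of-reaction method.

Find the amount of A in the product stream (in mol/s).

B reacted = 0.31 × 485.3 = 150.4 mol/s; ν_B = −1, so ξ = 150.4/1 = 150.4 mol/s.
Outlet amounts (n = n₀ + ν ξ):
  B: 485.3 − 1(150.4) = 334.9
  A: 0 + 1(150.4) = 150.4

150 mol/s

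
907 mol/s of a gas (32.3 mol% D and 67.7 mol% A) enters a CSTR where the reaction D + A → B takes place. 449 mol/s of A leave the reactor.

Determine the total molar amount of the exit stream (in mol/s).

742 mol/s

For A: n = n₀ − 1ξ → 449 = 614 − 1ξ, giving ξ = 165 mol/s.
Outlet amounts (n = n₀ + ν ξ):
  D: 293 − 1(165) = 127.9
  A: 614 − 1(165) = 449
  B: 0 + 1(165) = 165
Total out = 127.9 + 449 + 165 = 742 mol/s.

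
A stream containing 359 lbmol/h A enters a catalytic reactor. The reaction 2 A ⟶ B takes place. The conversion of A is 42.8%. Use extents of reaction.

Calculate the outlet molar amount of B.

A reacted = 0.428 × 359 = 153.7 lbmol/h; ν_A = −2, so ξ = 153.7/2 = 76.83 lbmol/h.
Outlet amounts (n = n₀ + ν ξ):
  A: 359 − 2(76.83) = 205.3
  B: 0 + 1(76.83) = 76.83

76.8 lbmol/h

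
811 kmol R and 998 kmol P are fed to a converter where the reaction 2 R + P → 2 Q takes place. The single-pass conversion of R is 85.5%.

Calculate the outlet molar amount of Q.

693 kmol

R reacted = 0.855 × 811 = 693.4 kmol; ν_R = −2, so ξ = 693.4/2 = 346.7 kmol.
Outlet amounts (n = n₀ + ν ξ):
  R: 811 − 2(346.7) = 117.6
  P: 998 − 1(346.7) = 651.3
  Q: 0 + 2(346.7) = 693.4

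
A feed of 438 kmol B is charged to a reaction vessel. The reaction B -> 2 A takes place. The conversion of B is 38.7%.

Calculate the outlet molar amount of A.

B reacted = 0.387 × 438 = 169.5 kmol; ν_B = −1, so ξ = 169.5/1 = 169.5 kmol.
Outlet amounts (n = n₀ + ν ξ):
  B: 438 − 1(169.5) = 268.5
  A: 0 + 2(169.5) = 339

339 kmol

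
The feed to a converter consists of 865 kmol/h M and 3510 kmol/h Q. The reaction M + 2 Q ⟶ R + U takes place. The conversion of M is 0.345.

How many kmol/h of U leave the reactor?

M reacted = 0.345 × 865 = 298.4 kmol/h; ν_M = −1, so ξ = 298.4/1 = 298.4 kmol/h.
Outlet amounts (n = n₀ + ν ξ):
  M: 865 − 1(298.4) = 566.6
  Q: 3510 − 2(298.4) = 2913
  R: 0 + 1(298.4) = 298.4
  U: 0 + 1(298.4) = 298.4

298 kmol/h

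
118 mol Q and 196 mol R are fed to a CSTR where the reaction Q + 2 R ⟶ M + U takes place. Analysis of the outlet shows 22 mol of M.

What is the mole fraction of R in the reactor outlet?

For M: n = n₀ + 1ξ → 22 = 0 + 1ξ, giving ξ = 22 mol.
Outlet amounts (n = n₀ + ν ξ):
  Q: 118 − 1(22) = 96
  R: 196 − 2(22) = 152
  M: 0 + 1(22) = 22
  U: 0 + 1(22) = 22
Total out = 292 mol; y_R = 152 / 292 = 0.5205.

0.521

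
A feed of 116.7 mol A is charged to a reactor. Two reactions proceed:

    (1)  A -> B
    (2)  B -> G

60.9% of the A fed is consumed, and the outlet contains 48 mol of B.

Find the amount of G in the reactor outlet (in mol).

23.1 mol

Conversion of A: A consumed = 1ξ₁ = 0.609 × 116.7 → ξ₁ = 71.07 mol.
B balance: n_B = 0 + 1ξ₁ − 1ξ₂ = 48 → ξ₂ = (1·71.07 − 48)/1 = 23.07 mol.
Outlet amounts (n = n₀ + Σ ν·ξ):
  A: 116.7 − 1(71.07) = 45.63
  B: 0 + 1(71.07) − 1(23.07) = 48
  G: 0 + 1(23.07) = 23.07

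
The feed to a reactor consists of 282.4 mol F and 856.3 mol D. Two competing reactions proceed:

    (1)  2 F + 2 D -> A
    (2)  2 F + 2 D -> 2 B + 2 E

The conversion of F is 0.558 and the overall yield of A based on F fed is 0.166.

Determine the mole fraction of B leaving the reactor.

0.0639

Yield of A: 1ξ₁ / 282.4 = 0.166 → ξ₁ = 46.88 mol.
Conversion of F: 2ξ₁ + 2ξ₂ = 0.558 × 282.4 = 157.6 → ξ₂ = 31.91 mol.
Outlet amounts (n = n₀ + Σ ν·ξ):
  F: 282.4 − 2(46.88) − 2(31.91) = 124.8
  D: 856.3 − 2(46.88) − 2(31.91) = 698.7
  A: 0 + 1(46.88) = 46.88
  B: 0 + 2(31.91) = 63.82
  E: 0 + 2(31.91) = 63.82
Total out = 998.1 mol; y_B = 63.82 / 998.1 = 0.06395.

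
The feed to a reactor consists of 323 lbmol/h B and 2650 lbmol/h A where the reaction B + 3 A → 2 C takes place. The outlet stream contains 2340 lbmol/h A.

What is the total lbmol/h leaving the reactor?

For A: n = n₀ − 3ξ → 2340 = 2650 − 3ξ, giving ξ = 103.3 lbmol/h.
Outlet amounts (n = n₀ + ν ξ):
  B: 323 − 1(103.3) = 219.7
  A: 2650 − 3(103.3) = 2340
  C: 0 + 2(103.3) = 206.7
Total out = 219.7 + 2340 + 206.7 = 2766 lbmol/h.

2770 lbmol/h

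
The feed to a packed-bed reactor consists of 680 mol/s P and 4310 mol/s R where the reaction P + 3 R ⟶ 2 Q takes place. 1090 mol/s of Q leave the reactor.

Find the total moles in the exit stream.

3900 mol/s

For Q: n = n₀ + 2ξ → 1090 = 0 + 2ξ, giving ξ = 545 mol/s.
Outlet amounts (n = n₀ + ν ξ):
  P: 680 − 1(545) = 135
  R: 4310 − 3(545) = 2675
  Q: 0 + 2(545) = 1090
Total out = 135 + 2675 + 1090 = 3900 mol/s.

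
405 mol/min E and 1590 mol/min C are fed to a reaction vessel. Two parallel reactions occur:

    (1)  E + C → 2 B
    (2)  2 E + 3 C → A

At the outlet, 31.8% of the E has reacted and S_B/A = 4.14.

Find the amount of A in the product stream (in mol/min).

Conversion of E: E consumed = 0.318 × 405 = 128.8 mol/min = 1ξ₁ + 2ξ₂.
Selectivity: 2ξ₁ / (1ξ₂) = 4.14 → ξ₁ = 2.07 ξ₂.
Substitute: (1·2.07 + 2) ξ₂ = 128.8 → ξ₂ = 31.64 mol/min, ξ₁ = 65.5 mol/min.
Outlet amounts (n = n₀ + Σ ν·ξ):
  E: 405 − 1(65.5) − 2(31.64) = 276.2
  C: 1590 − 1(65.5) − 3(31.64) = 1430
  B: 0 + 2(65.5) = 131
  A: 0 + 1(31.64) = 31.64

31.6 mol/min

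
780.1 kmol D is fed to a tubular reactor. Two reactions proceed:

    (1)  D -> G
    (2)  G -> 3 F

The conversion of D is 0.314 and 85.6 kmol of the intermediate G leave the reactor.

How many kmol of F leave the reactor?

Conversion of D: D consumed = 1ξ₁ = 0.314 × 780.1 → ξ₁ = 245 kmol.
G balance: n_G = 0 + 1ξ₁ − 1ξ₂ = 85.6 → ξ₂ = (1·245 − 85.6)/1 = 159.4 kmol.
Outlet amounts (n = n₀ + Σ ν·ξ):
  D: 780.1 − 1(245) = 535.1
  G: 0 + 1(245) − 1(159.4) = 85.6
  F: 0 + 3(159.4) = 478.1

478 kmol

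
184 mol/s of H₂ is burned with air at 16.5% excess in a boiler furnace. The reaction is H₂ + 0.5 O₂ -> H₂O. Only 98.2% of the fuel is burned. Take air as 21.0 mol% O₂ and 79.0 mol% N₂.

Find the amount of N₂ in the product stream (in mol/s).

Stoichiometric O₂ = 0.5 × 184 = 92 mol/s; O₂ fed = 92 × 1.165 = 107.2 mol/s.
N₂ fed = 107.2 × 79/21 = 403.2 mol/s.
Fuel reacted = 0.982 × 184 → ξ = 180.7 mol/s.
Outlet (n = n₀ + ν ξ):
  H₂: 184 − 1(180.7) = 3.312
  O₂: 107.2 − 0.5(180.7) = 16.84
  N₂: 403.2 (inert)
  H₂O: 0 + 1(180.7) = 180.7

403 mol/s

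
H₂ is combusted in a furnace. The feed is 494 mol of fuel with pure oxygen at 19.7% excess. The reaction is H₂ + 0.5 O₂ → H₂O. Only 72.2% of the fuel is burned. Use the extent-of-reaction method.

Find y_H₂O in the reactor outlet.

Stoichiometric O₂ = 0.5 × 494 = 247 mol; O₂ fed = 247 × 1.197 = 295.7 mol.
Fuel reacted = 0.722 × 494 → ξ = 356.7 mol.
Outlet (n = n₀ + ν ξ):
  H₂: 494 − 1(356.7) = 137.3
  O₂: 295.7 − 0.5(356.7) = 117.3
  H₂O: 0 + 1(356.7) = 356.7
Total out = 611.3 mol; y_H₂O = 356.7 / 611.3 = 0.5834.

0.583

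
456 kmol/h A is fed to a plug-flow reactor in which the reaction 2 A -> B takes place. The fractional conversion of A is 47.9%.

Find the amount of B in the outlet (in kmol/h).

109 kmol/h

A reacted = 0.479 × 456 = 218.4 kmol/h; ν_A = −2, so ξ = 218.4/2 = 109.2 kmol/h.
Outlet amounts (n = n₀ + ν ξ):
  A: 456 − 2(109.2) = 237.6
  B: 0 + 1(109.2) = 109.2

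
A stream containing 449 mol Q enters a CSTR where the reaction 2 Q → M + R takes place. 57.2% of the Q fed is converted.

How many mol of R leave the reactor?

Q reacted = 0.572 × 449 = 256.8 mol; ν_Q = −2, so ξ = 256.8/2 = 128.4 mol.
Outlet amounts (n = n₀ + ν ξ):
  Q: 449 − 2(128.4) = 192.2
  M: 0 + 1(128.4) = 128.4
  R: 0 + 1(128.4) = 128.4

128 mol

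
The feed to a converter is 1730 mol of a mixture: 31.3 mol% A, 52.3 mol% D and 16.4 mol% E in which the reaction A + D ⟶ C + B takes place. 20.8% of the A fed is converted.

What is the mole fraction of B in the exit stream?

0.0651

A reacted = 0.208 × 541.5 = 112.6 mol; ν_A = −1, so ξ = 112.6/1 = 112.6 mol.
Outlet amounts (n = n₀ + ν ξ):
  A: 541.5 − 1(112.6) = 428.9
  D: 904.8 − 1(112.6) = 792.2
  C: 0 + 1(112.6) = 112.6
  B: 0 + 1(112.6) = 112.6
  E: 283.7 (inert)
Total out = 1730 mol; y_B = 112.6 / 1730 = 0.0651.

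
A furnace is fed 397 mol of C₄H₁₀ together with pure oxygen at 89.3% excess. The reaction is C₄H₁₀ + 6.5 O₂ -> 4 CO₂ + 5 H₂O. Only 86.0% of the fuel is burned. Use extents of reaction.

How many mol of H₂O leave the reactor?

Stoichiometric O₂ = 6.5 × 397 = 2580 mol; O₂ fed = 2580 × 1.893 = 4885 mol.
Fuel reacted = 0.86 × 397 → ξ = 341.4 mol.
Outlet (n = n₀ + ν ξ):
  C₄H₁₀: 397 − 1(341.4) = 55.58
  O₂: 4885 − 6.5(341.4) = 2666
  CO₂: 0 + 4(341.4) = 1366
  H₂O: 0 + 5(341.4) = 1707

1710 mol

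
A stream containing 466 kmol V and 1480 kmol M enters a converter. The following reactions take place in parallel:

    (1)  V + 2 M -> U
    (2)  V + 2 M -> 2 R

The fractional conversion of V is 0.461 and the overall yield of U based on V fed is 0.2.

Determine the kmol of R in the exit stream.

243 kmol

Yield of U: 1ξ₁ / 466 = 0.2 → ξ₁ = 93.2 kmol.
Conversion of V: 1ξ₁ + 1ξ₂ = 0.461 × 466 = 214.8 → ξ₂ = 121.6 kmol.
Outlet amounts (n = n₀ + Σ ν·ξ):
  V: 466 − 1(93.2) − 1(121.6) = 251.2
  M: 1480 − 2(93.2) − 2(121.6) = 1050
  U: 0 + 1(93.2) = 93.2
  R: 0 + 2(121.6) = 243.3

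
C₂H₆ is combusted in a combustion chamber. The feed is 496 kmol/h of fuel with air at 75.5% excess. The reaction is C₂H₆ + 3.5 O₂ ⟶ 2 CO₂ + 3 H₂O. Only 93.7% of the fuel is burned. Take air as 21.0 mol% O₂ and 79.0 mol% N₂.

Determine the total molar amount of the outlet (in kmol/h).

15200 kmol/h

Stoichiometric O₂ = 3.5 × 496 = 1736 kmol/h; O₂ fed = 1736 × 1.755 = 3047 kmol/h.
N₂ fed = 3047 × 79/21 = 11460 kmol/h.
Fuel reacted = 0.937 × 496 → ξ = 464.8 kmol/h.
Outlet (n = n₀ + ν ξ):
  C₂H₆: 496 − 1(464.8) = 31.25
  O₂: 3047 − 3.5(464.8) = 1420
  N₂: 11460 (inert)
  CO₂: 0 + 2(464.8) = 929.5
  H₂O: 0 + 3(464.8) = 1394
Total out = 31.25 + 1420 + 11460 + 929.5 + 1394 = 15240 kmol/h.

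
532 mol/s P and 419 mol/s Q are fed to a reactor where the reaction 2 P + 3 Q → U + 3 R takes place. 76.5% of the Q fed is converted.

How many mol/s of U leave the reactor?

Q reacted = 0.765 × 419 = 320.5 mol/s; ν_Q = −3, so ξ = 320.5/3 = 106.8 mol/s.
Outlet amounts (n = n₀ + ν ξ):
  P: 532 − 2(106.8) = 318.3
  Q: 419 − 3(106.8) = 98.46
  U: 0 + 1(106.8) = 106.8
  R: 0 + 3(106.8) = 320.5

107 mol/s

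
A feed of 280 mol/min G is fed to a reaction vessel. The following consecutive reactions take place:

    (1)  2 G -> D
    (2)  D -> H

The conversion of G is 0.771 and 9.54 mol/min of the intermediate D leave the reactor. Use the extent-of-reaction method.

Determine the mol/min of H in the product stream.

Conversion of G: G consumed = 2ξ₁ = 0.771 × 280 → ξ₁ = 107.9 mol/min.
D balance: n_D = 0 + 1ξ₁ − 1ξ₂ = 9.54 → ξ₂ = (1·107.9 − 9.54)/1 = 98.4 mol/min.
Outlet amounts (n = n₀ + Σ ν·ξ):
  G: 280 − 2(107.9) = 64.12
  D: 0 + 1(107.9) − 1(98.4) = 9.54
  H: 0 + 1(98.4) = 98.4

98.4 mol/min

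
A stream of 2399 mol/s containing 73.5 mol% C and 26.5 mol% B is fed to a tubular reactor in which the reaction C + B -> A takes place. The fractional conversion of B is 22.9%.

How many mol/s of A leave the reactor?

B reacted = 0.229 × 635.7 = 145.6 mol/s; ν_B = −1, so ξ = 145.6/1 = 145.6 mol/s.
Outlet amounts (n = n₀ + ν ξ):
  C: 1763 − 1(145.6) = 1618
  B: 635.7 − 1(145.6) = 490.2
  A: 0 + 1(145.6) = 145.6

146 mol/s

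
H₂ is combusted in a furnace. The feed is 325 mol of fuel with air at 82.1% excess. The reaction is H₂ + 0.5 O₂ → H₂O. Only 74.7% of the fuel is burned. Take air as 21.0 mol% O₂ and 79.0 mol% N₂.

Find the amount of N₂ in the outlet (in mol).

1110 mol

Stoichiometric O₂ = 0.5 × 325 = 162.5 mol; O₂ fed = 162.5 × 1.821 = 295.9 mol.
N₂ fed = 295.9 × 79/21 = 1113 mol.
Fuel reacted = 0.747 × 325 → ξ = 242.8 mol.
Outlet (n = n₀ + ν ξ):
  H₂: 325 − 1(242.8) = 82.22
  O₂: 295.9 − 0.5(242.8) = 174.5
  N₂: 1113 (inert)
  H₂O: 0 + 1(242.8) = 242.8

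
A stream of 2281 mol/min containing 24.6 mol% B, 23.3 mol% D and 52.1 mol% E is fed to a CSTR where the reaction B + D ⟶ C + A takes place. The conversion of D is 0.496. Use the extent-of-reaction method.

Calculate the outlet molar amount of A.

D reacted = 0.496 × 531.5 = 263.6 mol/min; ν_D = −1, so ξ = 263.6/1 = 263.6 mol/min.
Outlet amounts (n = n₀ + ν ξ):
  B: 561.1 − 1(263.6) = 297.5
  D: 531.5 − 1(263.6) = 267.9
  C: 0 + 1(263.6) = 263.6
  A: 0 + 1(263.6) = 263.6
  E: 1188 (inert)

264 mol/min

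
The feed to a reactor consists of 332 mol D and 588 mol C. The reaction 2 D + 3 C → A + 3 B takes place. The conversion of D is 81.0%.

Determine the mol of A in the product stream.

D reacted = 0.81 × 332 = 268.9 mol; ν_D = −2, so ξ = 268.9/2 = 134.5 mol.
Outlet amounts (n = n₀ + ν ξ):
  D: 332 − 2(134.5) = 63.08
  C: 588 − 3(134.5) = 184.6
  A: 0 + 1(134.5) = 134.5
  B: 0 + 3(134.5) = 403.4

134 mol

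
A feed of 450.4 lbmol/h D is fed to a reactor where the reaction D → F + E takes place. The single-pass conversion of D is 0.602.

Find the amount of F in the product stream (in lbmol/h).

D reacted = 0.602 × 450.4 = 271.1 lbmol/h; ν_D = −1, so ξ = 271.1/1 = 271.1 lbmol/h.
Outlet amounts (n = n₀ + ν ξ):
  D: 450.4 − 1(271.1) = 179.3
  F: 0 + 1(271.1) = 271.1
  E: 0 + 1(271.1) = 271.1

271 lbmol/h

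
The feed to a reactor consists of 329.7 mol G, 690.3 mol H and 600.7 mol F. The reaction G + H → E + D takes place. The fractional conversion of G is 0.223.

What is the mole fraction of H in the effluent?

G reacted = 0.223 × 329.7 = 73.52 mol; ν_G = −1, so ξ = 73.52/1 = 73.52 mol.
Outlet amounts (n = n₀ + ν ξ):
  G: 329.7 − 1(73.52) = 256.2
  H: 690.3 − 1(73.52) = 616.8
  E: 0 + 1(73.52) = 73.52
  D: 0 + 1(73.52) = 73.52
  F: 600.7 (inert)
Total out = 1621 mol; y_H = 616.8 / 1621 = 0.3806.

0.381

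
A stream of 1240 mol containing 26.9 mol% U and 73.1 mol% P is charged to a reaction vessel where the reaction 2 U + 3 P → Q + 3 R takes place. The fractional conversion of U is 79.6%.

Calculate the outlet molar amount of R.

398 mol

U reacted = 0.796 × 333.6 = 265.5 mol; ν_U = −2, so ξ = 265.5/2 = 132.8 mol.
Outlet amounts (n = n₀ + ν ξ):
  U: 333.6 − 2(132.8) = 68.05
  P: 906.4 − 3(132.8) = 508.2
  Q: 0 + 1(132.8) = 132.8
  R: 0 + 3(132.8) = 398.3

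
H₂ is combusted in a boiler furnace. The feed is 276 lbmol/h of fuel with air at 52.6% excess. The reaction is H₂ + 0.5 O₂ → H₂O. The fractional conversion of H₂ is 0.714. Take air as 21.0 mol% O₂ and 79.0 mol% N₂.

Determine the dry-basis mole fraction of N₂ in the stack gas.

0.806

Stoichiometric O₂ = 0.5 × 276 = 138 lbmol/h; O₂ fed = 138 × 1.526 = 210.6 lbmol/h.
N₂ fed = 210.6 × 79/21 = 792.2 lbmol/h.
Fuel reacted = 0.714 × 276 → ξ = 197.1 lbmol/h.
Outlet (n = n₀ + ν ξ):
  H₂: 276 − 1(197.1) = 78.94
  O₂: 210.6 − 0.5(197.1) = 112.1
  N₂: 792.2 (inert)
  H₂O: 0 + 1(197.1) = 197.1
Dry total = 983.2 lbmol/h; y_N₂ (dry) = 792.2 / 983.2 = 0.8057.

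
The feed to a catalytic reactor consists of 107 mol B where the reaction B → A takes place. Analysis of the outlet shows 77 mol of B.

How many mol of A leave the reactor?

30 mol

For B: n = n₀ − 1ξ → 77 = 107 − 1ξ, giving ξ = 30 mol.
Outlet amounts (n = n₀ + ν ξ):
  B: 107 − 1(30) = 77
  A: 0 + 1(30) = 30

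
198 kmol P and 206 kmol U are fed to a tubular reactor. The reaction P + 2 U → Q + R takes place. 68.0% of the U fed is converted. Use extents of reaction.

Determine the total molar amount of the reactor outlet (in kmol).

U reacted = 0.68 × 206 = 140.1 kmol; ν_U = −2, so ξ = 140.1/2 = 70.04 kmol.
Outlet amounts (n = n₀ + ν ξ):
  P: 198 − 1(70.04) = 128
  U: 206 − 2(70.04) = 65.92
  Q: 0 + 1(70.04) = 70.04
  R: 0 + 1(70.04) = 70.04
Total out = 128 + 65.92 + 70.04 + 70.04 = 334 kmol.

334 kmol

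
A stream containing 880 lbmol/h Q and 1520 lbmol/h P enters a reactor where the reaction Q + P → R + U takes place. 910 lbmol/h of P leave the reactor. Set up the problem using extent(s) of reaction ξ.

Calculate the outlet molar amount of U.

For P: n = n₀ − 1ξ → 910 = 1520 − 1ξ, giving ξ = 610 lbmol/h.
Outlet amounts (n = n₀ + ν ξ):
  Q: 880 − 1(610) = 270
  P: 1520 − 1(610) = 910
  R: 0 + 1(610) = 610
  U: 0 + 1(610) = 610

610 lbmol/h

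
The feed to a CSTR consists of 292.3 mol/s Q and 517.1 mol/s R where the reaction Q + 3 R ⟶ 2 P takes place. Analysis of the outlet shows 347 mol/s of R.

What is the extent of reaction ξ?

ξ = 56.7 mol/s

For R: n = n₀ − 3ξ → 347 = 517.1 − 3ξ, giving ξ = 56.7 mol/s.
Outlet amounts (n = n₀ + ν ξ):
  Q: 292.3 − 1(56.7) = 235.6
  R: 517.1 − 3(56.7) = 347
  P: 0 + 2(56.7) = 113.4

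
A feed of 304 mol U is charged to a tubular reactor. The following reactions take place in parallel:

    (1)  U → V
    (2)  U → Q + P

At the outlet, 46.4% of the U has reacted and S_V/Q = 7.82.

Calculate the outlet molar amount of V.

125 mol

Conversion of U: U consumed = 0.464 × 304 = 141.1 mol = 1ξ₁ + 1ξ₂.
Selectivity: 1ξ₁ / (1ξ₂) = 7.82 → ξ₁ = 7.82 ξ₂.
Substitute: (1·7.82 + 1) ξ₂ = 141.1 → ξ₂ = 15.99 mol, ξ₁ = 125.1 mol.
Outlet amounts (n = n₀ + Σ ν·ξ):
  U: 304 − 1(125.1) − 1(15.99) = 162.9
  V: 0 + 1(125.1) = 125.1
  Q: 0 + 1(15.99) = 15.99
  P: 0 + 1(15.99) = 15.99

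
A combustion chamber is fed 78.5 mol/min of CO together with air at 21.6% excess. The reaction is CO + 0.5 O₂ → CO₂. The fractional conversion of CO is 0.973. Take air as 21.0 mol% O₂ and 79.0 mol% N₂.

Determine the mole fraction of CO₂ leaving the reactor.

Stoichiometric O₂ = 0.5 × 78.5 = 39.25 mol/min; O₂ fed = 39.25 × 1.216 = 47.73 mol/min.
N₂ fed = 47.73 × 79/21 = 179.5 mol/min.
Fuel reacted = 0.973 × 78.5 → ξ = 76.38 mol/min.
Outlet (n = n₀ + ν ξ):
  CO: 78.5 − 1(76.38) = 2.12
  O₂: 47.73 − 0.5(76.38) = 9.538
  N₂: 179.5 (inert)
  CO₂: 0 + 1(76.38) = 76.38
Total out = 267.6 mol/min; y_CO₂ = 76.38 / 267.6 = 0.2854.

0.285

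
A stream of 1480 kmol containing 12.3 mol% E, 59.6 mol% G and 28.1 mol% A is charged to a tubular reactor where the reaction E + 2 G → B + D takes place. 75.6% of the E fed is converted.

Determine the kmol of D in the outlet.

E reacted = 0.756 × 182 = 137.6 kmol; ν_E = −1, so ξ = 137.6/1 = 137.6 kmol.
Outlet amounts (n = n₀ + ν ξ):
  E: 182 − 1(137.6) = 44.42
  G: 882.1 − 2(137.6) = 606.8
  B: 0 + 1(137.6) = 137.6
  D: 0 + 1(137.6) = 137.6
  A: 415.9 (inert)

138 kmol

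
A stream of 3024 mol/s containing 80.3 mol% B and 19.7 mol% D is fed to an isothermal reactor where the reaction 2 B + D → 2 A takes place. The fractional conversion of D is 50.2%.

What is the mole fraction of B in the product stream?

D reacted = 0.502 × 595.7 = 299.1 mol/s; ν_D = −1, so ξ = 299.1/1 = 299.1 mol/s.
Outlet amounts (n = n₀ + ν ξ):
  B: 2428 − 2(299.1) = 1830
  D: 595.7 − 1(299.1) = 296.7
  A: 0 + 2(299.1) = 598.1
Total out = 2725 mol/s; y_B = 1830 / 2725 = 0.6716.

0.672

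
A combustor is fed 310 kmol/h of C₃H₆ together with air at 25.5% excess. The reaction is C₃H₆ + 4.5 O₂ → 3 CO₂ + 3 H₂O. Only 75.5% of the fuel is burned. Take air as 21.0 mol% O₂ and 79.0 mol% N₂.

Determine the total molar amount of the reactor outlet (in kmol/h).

8760 kmol/h

Stoichiometric O₂ = 4.5 × 310 = 1395 kmol/h; O₂ fed = 1395 × 1.255 = 1751 kmol/h.
N₂ fed = 1751 × 79/21 = 6586 kmol/h.
Fuel reacted = 0.755 × 310 → ξ = 234.1 kmol/h.
Outlet (n = n₀ + ν ξ):
  C₃H₆: 310 − 1(234.1) = 75.95
  O₂: 1751 − 4.5(234.1) = 697.5
  N₂: 6586 (inert)
  CO₂: 0 + 3(234.1) = 702.2
  H₂O: 0 + 3(234.1) = 702.2
Total out = 75.95 + 697.5 + 6586 + 702.2 + 702.2 = 8764 kmol/h.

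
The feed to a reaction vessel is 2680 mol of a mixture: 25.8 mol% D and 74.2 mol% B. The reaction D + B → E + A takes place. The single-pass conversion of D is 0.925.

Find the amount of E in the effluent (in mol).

640 mol

D reacted = 0.925 × 691.4 = 639.6 mol; ν_D = −1, so ξ = 639.6/1 = 639.6 mol.
Outlet amounts (n = n₀ + ν ξ):
  D: 691.4 − 1(639.6) = 51.86
  B: 1989 − 1(639.6) = 1349
  E: 0 + 1(639.6) = 639.6
  A: 0 + 1(639.6) = 639.6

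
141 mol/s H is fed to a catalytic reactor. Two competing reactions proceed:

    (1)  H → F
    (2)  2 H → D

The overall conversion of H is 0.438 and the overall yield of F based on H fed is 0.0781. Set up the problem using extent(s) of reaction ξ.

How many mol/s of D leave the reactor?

Yield of F: 1ξ₁ / 141 = 0.0781 → ξ₁ = 11.01 mol/s.
Conversion of H: 1ξ₁ + 2ξ₂ = 0.438 × 141 = 61.76 → ξ₂ = 25.37 mol/s.
Outlet amounts (n = n₀ + Σ ν·ξ):
  H: 141 − 1(11.01) − 2(25.37) = 79.24
  F: 0 + 1(11.01) = 11.01
  D: 0 + 1(25.37) = 25.37

25.4 mol/s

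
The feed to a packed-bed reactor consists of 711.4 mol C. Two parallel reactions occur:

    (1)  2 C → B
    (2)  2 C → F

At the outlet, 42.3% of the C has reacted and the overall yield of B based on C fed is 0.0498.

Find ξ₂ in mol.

Yield of B: 1ξ₁ / 711.4 = 0.0498 → ξ₁ = 35.43 mol.
Conversion of C: 2ξ₁ + 2ξ₂ = 0.423 × 711.4 = 300.9 → ξ₂ = 115 mol.
Outlet amounts (n = n₀ + Σ ν·ξ):
  C: 711.4 − 2(35.43) − 2(115) = 410.5
  B: 0 + 1(35.43) = 35.43
  F: 0 + 1(115) = 115

ξ₂ = 115 mol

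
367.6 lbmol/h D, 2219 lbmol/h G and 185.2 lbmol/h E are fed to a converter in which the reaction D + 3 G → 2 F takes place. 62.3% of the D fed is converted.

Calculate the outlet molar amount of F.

458 lbmol/h

D reacted = 0.623 × 367.6 = 229 lbmol/h; ν_D = −1, so ξ = 229/1 = 229 lbmol/h.
Outlet amounts (n = n₀ + ν ξ):
  D: 367.6 − 1(229) = 138.6
  G: 2219 − 3(229) = 1532
  F: 0 + 2(229) = 458
  E: 185.2 (inert)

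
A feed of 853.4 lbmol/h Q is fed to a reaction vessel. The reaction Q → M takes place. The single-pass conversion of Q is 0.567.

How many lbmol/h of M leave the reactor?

Q reacted = 0.567 × 853.4 = 483.9 lbmol/h; ν_Q = −1, so ξ = 483.9/1 = 483.9 lbmol/h.
Outlet amounts (n = n₀ + ν ξ):
  Q: 853.4 − 1(483.9) = 369.5
  M: 0 + 1(483.9) = 483.9

484 lbmol/h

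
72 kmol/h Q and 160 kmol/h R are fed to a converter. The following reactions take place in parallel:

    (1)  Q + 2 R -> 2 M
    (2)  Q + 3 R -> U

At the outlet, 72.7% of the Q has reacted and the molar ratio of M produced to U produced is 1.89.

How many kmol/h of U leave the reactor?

Conversion of Q: Q consumed = 0.727 × 72 = 52.34 kmol/h = 1ξ₁ + 1ξ₂.
Selectivity: 2ξ₁ / (1ξ₂) = 1.89 → ξ₁ = 0.945 ξ₂.
Substitute: (1·0.945 + 1) ξ₂ = 52.34 → ξ₂ = 26.91 kmol/h, ξ₁ = 25.43 kmol/h.
Outlet amounts (n = n₀ + Σ ν·ξ):
  Q: 72 − 1(25.43) − 1(26.91) = 19.66
  R: 160 − 2(25.43) − 3(26.91) = 28.4
  M: 0 + 2(25.43) = 50.86
  U: 0 + 1(26.91) = 26.91

26.9 kmol/h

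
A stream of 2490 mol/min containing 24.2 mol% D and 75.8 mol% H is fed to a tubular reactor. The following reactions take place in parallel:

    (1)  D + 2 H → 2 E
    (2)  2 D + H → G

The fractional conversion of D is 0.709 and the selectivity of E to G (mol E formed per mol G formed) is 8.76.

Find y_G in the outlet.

Conversion of D: D consumed = 0.709 × 602.6 = 427.2 mol/min = 1ξ₁ + 2ξ₂.
Selectivity: 2ξ₁ / (1ξ₂) = 8.76 → ξ₁ = 4.38 ξ₂.
Substitute: (1·4.38 + 2) ξ₂ = 427.2 → ξ₂ = 66.96 mol/min, ξ₁ = 293.3 mol/min.
Outlet amounts (n = n₀ + Σ ν·ξ):
  D: 602.6 − 1(293.3) − 2(66.96) = 175.4
  H: 1887 − 2(293.3) − 1(66.96) = 1234
  E: 0 + 2(293.3) = 586.6
  G: 0 + 1(66.96) = 66.96
Total out = 2063 mol/min; y_G = 66.96 / 2063 = 0.03246.

0.0325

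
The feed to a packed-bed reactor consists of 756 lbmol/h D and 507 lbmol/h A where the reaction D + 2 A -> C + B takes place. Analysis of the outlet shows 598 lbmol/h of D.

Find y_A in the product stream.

0.173

For D: n = n₀ − 1ξ → 598 = 756 − 1ξ, giving ξ = 158 lbmol/h.
Outlet amounts (n = n₀ + ν ξ):
  D: 756 − 1(158) = 598
  A: 507 − 2(158) = 191
  C: 0 + 1(158) = 158
  B: 0 + 1(158) = 158
Total out = 1105 lbmol/h; y_A = 191 / 1105 = 0.1729.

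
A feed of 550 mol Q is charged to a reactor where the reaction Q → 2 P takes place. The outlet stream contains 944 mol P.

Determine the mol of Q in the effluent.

78 mol

For P: n = n₀ + 2ξ → 944 = 0 + 2ξ, giving ξ = 472 mol.
Outlet amounts (n = n₀ + ν ξ):
  Q: 550 − 1(472) = 78
  P: 0 + 2(472) = 944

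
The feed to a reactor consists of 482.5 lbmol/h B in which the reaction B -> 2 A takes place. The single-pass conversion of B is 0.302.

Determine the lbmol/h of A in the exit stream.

291 lbmol/h

B reacted = 0.302 × 482.5 = 145.7 lbmol/h; ν_B = −1, so ξ = 145.7/1 = 145.7 lbmol/h.
Outlet amounts (n = n₀ + ν ξ):
  B: 482.5 − 1(145.7) = 336.8
  A: 0 + 2(145.7) = 291.4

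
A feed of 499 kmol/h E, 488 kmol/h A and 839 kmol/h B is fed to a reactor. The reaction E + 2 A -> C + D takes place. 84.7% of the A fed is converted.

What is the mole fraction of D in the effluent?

0.128

A reacted = 0.847 × 488 = 413.3 kmol/h; ν_A = −2, so ξ = 413.3/2 = 206.7 kmol/h.
Outlet amounts (n = n₀ + ν ξ):
  E: 499 − 1(206.7) = 292.3
  A: 488 − 2(206.7) = 74.66
  C: 0 + 1(206.7) = 206.7
  D: 0 + 1(206.7) = 206.7
  B: 839 (inert)
Total out = 1619 kmol/h; y_D = 206.7 / 1619 = 0.1276.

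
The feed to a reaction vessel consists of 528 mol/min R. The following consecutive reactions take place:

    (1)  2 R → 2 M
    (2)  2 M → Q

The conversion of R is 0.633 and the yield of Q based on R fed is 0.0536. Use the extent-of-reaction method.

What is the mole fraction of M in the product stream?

0.556

Conversion of R: R consumed = 2ξ₁ = 0.633 × 528 → ξ₁ = 167.1 mol/min.
Yield of Q: 1ξ₂ / 528 = 0.0536 → ξ₂ = 28.3 mol/min.
Outlet amounts (n = n₀ + Σ ν·ξ):
  R: 528 − 2(167.1) = 193.8
  M: 0 + 2(167.1) − 2(28.3) = 277.6
  Q: 0 + 1(28.3) = 28.3
Total out = 499.7 mol/min; y_M = 277.6 / 499.7 = 0.5556.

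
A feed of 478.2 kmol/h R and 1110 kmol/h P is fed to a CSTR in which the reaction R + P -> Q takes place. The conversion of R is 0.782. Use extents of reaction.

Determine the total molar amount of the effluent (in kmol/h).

R reacted = 0.782 × 478.2 = 374 kmol/h; ν_R = −1, so ξ = 374/1 = 374 kmol/h.
Outlet amounts (n = n₀ + ν ξ):
  R: 478.2 − 1(374) = 104.2
  P: 1110 − 1(374) = 736
  Q: 0 + 1(374) = 374
Total out = 104.2 + 736 + 374 = 1214 kmol/h.

1210 kmol/h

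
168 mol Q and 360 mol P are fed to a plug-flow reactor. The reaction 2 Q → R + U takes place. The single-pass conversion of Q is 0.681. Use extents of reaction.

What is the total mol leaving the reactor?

528 mol

Q reacted = 0.681 × 168 = 114.4 mol; ν_Q = −2, so ξ = 114.4/2 = 57.2 mol.
Outlet amounts (n = n₀ + ν ξ):
  Q: 168 − 2(57.2) = 53.59
  R: 0 + 1(57.2) = 57.2
  U: 0 + 1(57.2) = 57.2
  P: 360 (inert)
Total out = 53.59 + 57.2 + 57.2 + 360 = 528 mol.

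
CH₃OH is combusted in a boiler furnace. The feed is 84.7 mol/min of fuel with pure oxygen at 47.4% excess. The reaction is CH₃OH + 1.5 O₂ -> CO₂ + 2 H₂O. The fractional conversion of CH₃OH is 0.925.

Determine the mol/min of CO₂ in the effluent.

Stoichiometric O₂ = 1.5 × 84.7 = 127.1 mol/min; O₂ fed = 127.1 × 1.474 = 187.3 mol/min.
Fuel reacted = 0.925 × 84.7 → ξ = 78.35 mol/min.
Outlet (n = n₀ + ν ξ):
  CH₃OH: 84.7 − 1(78.35) = 6.352
  O₂: 187.3 − 1.5(78.35) = 69.75
  CO₂: 0 + 1(78.35) = 78.35
  H₂O: 0 + 2(78.35) = 156.7

78.3 mol/min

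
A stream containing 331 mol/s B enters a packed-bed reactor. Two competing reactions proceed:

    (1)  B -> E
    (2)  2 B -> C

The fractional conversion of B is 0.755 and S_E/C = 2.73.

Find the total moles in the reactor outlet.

Conversion of B: B consumed = 0.755 × 331 = 249.9 mol/s = 1ξ₁ + 2ξ₂.
Selectivity: 1ξ₁ / (1ξ₂) = 2.73 → ξ₁ = 2.73 ξ₂.
Substitute: (1·2.73 + 2) ξ₂ = 249.9 → ξ₂ = 52.83 mol/s, ξ₁ = 144.2 mol/s.
Outlet amounts (n = n₀ + Σ ν·ξ):
  B: 331 − 1(144.2) − 2(52.83) = 81.1
  E: 0 + 1(144.2) = 144.2
  C: 0 + 1(52.83) = 52.83
Total out = 81.1 + 144.2 + 52.83 = 278.2 mol/s.

278 mol/s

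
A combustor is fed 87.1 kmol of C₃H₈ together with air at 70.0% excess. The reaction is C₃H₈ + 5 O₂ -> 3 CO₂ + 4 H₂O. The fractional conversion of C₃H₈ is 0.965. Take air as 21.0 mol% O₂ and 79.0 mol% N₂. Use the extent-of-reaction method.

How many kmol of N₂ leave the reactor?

Stoichiometric O₂ = 5 × 87.1 = 435.5 kmol; O₂ fed = 435.5 × 1.700 = 740.4 kmol.
N₂ fed = 740.4 × 79/21 = 2785 kmol.
Fuel reacted = 0.965 × 87.1 → ξ = 84.05 kmol.
Outlet (n = n₀ + ν ξ):
  C₃H₈: 87.1 − 1(84.05) = 3.049
  O₂: 740.4 − 5(84.05) = 320.1
  N₂: 2785 (inert)
  CO₂: 0 + 3(84.05) = 252.2
  H₂O: 0 + 4(84.05) = 336.2

2790 kmol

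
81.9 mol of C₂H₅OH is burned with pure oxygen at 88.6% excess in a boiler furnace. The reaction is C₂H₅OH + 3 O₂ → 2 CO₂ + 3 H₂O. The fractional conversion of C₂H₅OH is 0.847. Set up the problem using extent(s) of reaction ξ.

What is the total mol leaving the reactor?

Stoichiometric O₂ = 3 × 81.9 = 245.7 mol; O₂ fed = 245.7 × 1.886 = 463.4 mol.
Fuel reacted = 0.847 × 81.9 → ξ = 69.37 mol.
Outlet (n = n₀ + ν ξ):
  C₂H₅OH: 81.9 − 1(69.37) = 12.53
  O₂: 463.4 − 3(69.37) = 255.3
  CO₂: 0 + 2(69.37) = 138.7
  H₂O: 0 + 3(69.37) = 208.1
Total out = 12.53 + 255.3 + 138.7 + 208.1 = 614.7 mol.

615 mol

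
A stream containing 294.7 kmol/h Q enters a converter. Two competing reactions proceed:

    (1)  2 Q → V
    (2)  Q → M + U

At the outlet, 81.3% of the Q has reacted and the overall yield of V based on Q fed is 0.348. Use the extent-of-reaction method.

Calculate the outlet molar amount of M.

Yield of V: 1ξ₁ / 294.7 = 0.348 → ξ₁ = 102.6 kmol/h.
Conversion of Q: 2ξ₁ + 1ξ₂ = 0.813 × 294.7 = 239.6 → ξ₂ = 34.48 kmol/h.
Outlet amounts (n = n₀ + Σ ν·ξ):
  Q: 294.7 − 2(102.6) − 1(34.48) = 55.11
  V: 0 + 1(102.6) = 102.6
  M: 0 + 1(34.48) = 34.48
  U: 0 + 1(34.48) = 34.48

34.5 kmol/h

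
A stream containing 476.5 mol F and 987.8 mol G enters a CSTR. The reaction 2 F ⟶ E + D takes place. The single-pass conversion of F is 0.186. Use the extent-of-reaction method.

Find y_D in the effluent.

0.0303

F reacted = 0.186 × 476.5 = 88.63 mol; ν_F = −2, so ξ = 88.63/2 = 44.31 mol.
Outlet amounts (n = n₀ + ν ξ):
  F: 476.5 − 2(44.31) = 387.9
  E: 0 + 1(44.31) = 44.31
  D: 0 + 1(44.31) = 44.31
  G: 987.8 (inert)
Total out = 1464 mol; y_D = 44.31 / 1464 = 0.03026.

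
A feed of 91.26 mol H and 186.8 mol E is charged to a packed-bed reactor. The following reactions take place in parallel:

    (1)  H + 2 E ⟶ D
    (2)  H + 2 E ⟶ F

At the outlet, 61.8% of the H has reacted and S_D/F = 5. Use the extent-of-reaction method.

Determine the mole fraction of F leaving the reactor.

0.0569

Conversion of H: H consumed = 0.618 × 91.26 = 56.4 mol = 1ξ₁ + 1ξ₂.
Selectivity: 1ξ₁ / (1ξ₂) = 5 → ξ₁ = 5 ξ₂.
Substitute: (1·5 + 1) ξ₂ = 56.4 → ξ₂ = 9.4 mol, ξ₁ = 47 mol.
Outlet amounts (n = n₀ + Σ ν·ξ):
  H: 91.26 − 1(47) − 1(9.4) = 34.86
  E: 186.8 − 2(47) − 2(9.4) = 74
  D: 0 + 1(47) = 47
  F: 0 + 1(9.4) = 9.4
Total out = 165.3 mol; y_F = 9.4 / 165.3 = 0.05688.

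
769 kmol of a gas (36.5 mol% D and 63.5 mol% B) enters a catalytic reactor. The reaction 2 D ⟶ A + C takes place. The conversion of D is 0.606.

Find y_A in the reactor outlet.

D reacted = 0.606 × 280.7 = 170.1 kmol; ν_D = −2, so ξ = 170.1/2 = 85.05 kmol.
Outlet amounts (n = n₀ + ν ξ):
  D: 280.7 − 2(85.05) = 110.6
  A: 0 + 1(85.05) = 85.05
  C: 0 + 1(85.05) = 85.05
  B: 488.3 (inert)
Total out = 769 kmol; y_A = 85.05 / 769 = 0.1106.

0.111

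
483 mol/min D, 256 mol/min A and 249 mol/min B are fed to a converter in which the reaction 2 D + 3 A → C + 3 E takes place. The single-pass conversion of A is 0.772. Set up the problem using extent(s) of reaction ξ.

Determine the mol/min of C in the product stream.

A reacted = 0.772 × 256 = 197.6 mol/min; ν_A = −3, so ξ = 197.6/3 = 65.88 mol/min.
Outlet amounts (n = n₀ + ν ξ):
  D: 483 − 2(65.88) = 351.2
  A: 256 − 3(65.88) = 58.37
  C: 0 + 1(65.88) = 65.88
  E: 0 + 3(65.88) = 197.6
  B: 249 (inert)

65.9 mol/min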